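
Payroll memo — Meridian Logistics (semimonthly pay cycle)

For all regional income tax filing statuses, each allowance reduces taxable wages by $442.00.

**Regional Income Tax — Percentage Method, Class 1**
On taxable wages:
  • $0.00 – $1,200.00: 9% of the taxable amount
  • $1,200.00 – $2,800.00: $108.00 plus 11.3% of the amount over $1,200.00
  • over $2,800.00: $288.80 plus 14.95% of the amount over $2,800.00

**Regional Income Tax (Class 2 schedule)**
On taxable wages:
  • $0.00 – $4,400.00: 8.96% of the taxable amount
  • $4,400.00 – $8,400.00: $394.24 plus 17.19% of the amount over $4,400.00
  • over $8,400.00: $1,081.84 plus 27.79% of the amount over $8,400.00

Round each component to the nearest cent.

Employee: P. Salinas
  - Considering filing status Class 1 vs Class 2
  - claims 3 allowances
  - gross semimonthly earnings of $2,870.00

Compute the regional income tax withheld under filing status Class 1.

Regional Income Tax (Class 1): taxable = $2,870.00 − 3×$442.00 = $1,544.00
  $108.00 + 11.3% × ($1,544.00 − $1,200.00) = $108.00 + 11.3% × $344.00 = $146.87

$146.87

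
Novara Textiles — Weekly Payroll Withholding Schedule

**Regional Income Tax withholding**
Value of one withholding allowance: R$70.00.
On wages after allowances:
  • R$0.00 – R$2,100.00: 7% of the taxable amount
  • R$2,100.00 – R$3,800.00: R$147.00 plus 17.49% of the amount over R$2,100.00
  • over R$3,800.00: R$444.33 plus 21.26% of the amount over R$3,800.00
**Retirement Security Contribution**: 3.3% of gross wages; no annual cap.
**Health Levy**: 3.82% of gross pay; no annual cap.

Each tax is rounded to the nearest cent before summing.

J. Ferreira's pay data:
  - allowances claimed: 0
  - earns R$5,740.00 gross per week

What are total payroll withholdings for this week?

R$1,265.46

Regional Income Tax: taxable = R$5,740.00
  R$444.33 + 21.26% × (R$5,740.00 − R$3,800.00) = R$444.33 + 21.26% × R$1,940.00 = R$856.77
Retirement Security Contribution: 3.3% × R$5,740.00 = R$189.42
Health Levy: 3.82% × R$5,740.00 = R$219.27
Total: R$856.77 + R$189.42 + R$219.27 = R$1,265.46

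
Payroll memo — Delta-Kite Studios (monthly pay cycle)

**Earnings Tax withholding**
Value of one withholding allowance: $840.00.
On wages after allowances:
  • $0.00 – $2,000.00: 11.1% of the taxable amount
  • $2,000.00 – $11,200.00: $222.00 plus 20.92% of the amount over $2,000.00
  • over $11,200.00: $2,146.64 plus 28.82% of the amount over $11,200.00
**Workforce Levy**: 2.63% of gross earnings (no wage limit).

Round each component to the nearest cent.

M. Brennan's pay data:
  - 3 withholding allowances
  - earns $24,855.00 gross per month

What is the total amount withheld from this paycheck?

$6,009.44

Earnings Tax: taxable = $24,855.00 − 3×$840.00 = $22,335.00
  $2,146.64 + 28.82% × ($22,335.00 − $11,200.00) = $2,146.64 + 28.82% × $11,135.00 = $5,355.75
Workforce Levy: 2.63% × $24,855.00 = $653.69
Total: $5,355.75 + $653.69 = $6,009.44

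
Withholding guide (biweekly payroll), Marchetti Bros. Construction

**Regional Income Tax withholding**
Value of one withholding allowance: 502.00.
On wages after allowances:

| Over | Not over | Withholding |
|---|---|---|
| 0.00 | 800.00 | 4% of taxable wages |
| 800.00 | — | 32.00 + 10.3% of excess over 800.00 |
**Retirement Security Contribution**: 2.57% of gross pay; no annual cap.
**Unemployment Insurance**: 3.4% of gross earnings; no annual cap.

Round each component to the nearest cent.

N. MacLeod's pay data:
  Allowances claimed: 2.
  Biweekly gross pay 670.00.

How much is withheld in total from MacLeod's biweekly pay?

40.00

Regional Income Tax: taxable = 670.00 − 2×502.00 = -334.00
  Taxable ≤ 0 → 0.00
Retirement Security Contribution: 2.57% × 670.00 = 17.22
Unemployment Insurance: 3.4% × 670.00 = 22.78
Total: 0.00 + 17.22 + 22.78 = 40.00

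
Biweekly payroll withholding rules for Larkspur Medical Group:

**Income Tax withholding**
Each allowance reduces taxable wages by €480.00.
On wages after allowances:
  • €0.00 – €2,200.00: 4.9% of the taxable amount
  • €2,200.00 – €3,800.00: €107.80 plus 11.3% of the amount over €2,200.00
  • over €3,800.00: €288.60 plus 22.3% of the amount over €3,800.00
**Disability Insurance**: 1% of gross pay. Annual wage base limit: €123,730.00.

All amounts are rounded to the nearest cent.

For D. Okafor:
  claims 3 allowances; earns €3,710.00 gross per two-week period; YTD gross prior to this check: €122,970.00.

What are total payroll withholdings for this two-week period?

Income Tax: taxable = €3,710.00 − 3×€480.00 = €2,270.00
  €107.80 + 11.3% × (€2,270.00 − €2,200.00) = €107.80 + 11.3% × €70.00 = €115.71
Disability Insurance: cap €123,730.00 − YTD €122,970.00 = €760.00 subject; 1% × €760.00 = €7.60
Total: €115.71 + €7.60 = €123.31

€123.31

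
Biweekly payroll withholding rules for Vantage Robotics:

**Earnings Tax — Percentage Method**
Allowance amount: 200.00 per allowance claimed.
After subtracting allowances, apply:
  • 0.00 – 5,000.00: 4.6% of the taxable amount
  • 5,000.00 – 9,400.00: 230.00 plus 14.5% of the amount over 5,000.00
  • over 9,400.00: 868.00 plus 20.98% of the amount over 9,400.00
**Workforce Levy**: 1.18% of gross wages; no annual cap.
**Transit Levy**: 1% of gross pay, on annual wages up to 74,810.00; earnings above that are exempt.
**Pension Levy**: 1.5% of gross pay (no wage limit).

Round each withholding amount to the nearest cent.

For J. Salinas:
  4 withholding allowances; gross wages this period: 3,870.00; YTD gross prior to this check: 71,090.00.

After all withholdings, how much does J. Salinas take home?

3,587.86

Earnings Tax: taxable = 3,870.00 − 4×200.00 = 3,070.00
  4.6% × 3,070.00 = 141.22
Workforce Levy: 1.18% × 3,870.00 = 45.67
Transit Levy: cap 74,810.00 − YTD 71,090.00 = 3,720.00 subject; 1% × 3,720.00 = 37.20
Pension Levy: 1.5% × 3,870.00 = 58.05
Total withheld: 141.22 + 45.67 + 37.20 + 58.05 = 282.14
Net pay: 3,870.00 − 282.14 = 3,587.86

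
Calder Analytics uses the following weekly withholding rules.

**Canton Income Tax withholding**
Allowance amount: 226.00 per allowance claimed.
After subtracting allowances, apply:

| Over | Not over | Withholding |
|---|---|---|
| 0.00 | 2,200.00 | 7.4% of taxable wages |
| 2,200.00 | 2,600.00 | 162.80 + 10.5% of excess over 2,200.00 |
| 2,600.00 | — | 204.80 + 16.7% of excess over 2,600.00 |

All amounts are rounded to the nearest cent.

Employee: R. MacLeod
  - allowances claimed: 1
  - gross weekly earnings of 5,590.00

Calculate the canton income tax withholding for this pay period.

666.39

Canton Income Tax: taxable = 5,590.00 − 1×226.00 = 5,364.00
  204.80 + 16.7% × (5,364.00 − 2,600.00) = 204.80 + 16.7% × 2,764.00 = 666.39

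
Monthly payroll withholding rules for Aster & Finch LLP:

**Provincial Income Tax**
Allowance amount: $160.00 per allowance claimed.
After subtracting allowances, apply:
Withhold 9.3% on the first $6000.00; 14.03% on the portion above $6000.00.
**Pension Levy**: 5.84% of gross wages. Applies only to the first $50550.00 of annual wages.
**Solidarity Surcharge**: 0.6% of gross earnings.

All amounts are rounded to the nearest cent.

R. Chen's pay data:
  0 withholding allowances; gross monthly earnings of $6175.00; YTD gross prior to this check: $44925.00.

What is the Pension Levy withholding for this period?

$328.50

Pension Levy: cap $50550.00 − YTD $44925.00 = $5625.00 subject; 5.84% × $5625.00 = $328.50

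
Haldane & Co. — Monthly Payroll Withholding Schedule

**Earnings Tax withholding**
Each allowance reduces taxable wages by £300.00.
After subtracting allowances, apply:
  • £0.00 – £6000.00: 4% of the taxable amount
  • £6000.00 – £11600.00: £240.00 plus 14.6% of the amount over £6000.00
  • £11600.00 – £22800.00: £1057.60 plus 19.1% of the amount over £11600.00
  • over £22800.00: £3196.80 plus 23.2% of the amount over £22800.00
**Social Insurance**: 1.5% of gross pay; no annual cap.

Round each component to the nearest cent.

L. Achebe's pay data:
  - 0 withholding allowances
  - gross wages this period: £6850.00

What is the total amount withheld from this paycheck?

£466.85

Earnings Tax: taxable = £6850.00
  £240.00 + 14.6% × (£6850.00 − £6000.00) = £240.00 + 14.6% × £850.00 = £364.10
Social Insurance: 1.5% × £6850.00 = £102.75
Total: £364.10 + £102.75 = £466.85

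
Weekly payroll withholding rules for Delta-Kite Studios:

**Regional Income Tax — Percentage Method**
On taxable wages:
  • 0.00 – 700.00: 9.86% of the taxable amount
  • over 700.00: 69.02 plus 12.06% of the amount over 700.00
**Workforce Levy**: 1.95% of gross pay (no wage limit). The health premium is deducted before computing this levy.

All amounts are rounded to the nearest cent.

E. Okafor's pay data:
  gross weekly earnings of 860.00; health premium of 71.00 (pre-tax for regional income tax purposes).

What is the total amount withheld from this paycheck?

95.14

Regional Income Tax: taxable = 860.00 − 71.00 = 789.00
  69.02 + 12.06% × (789.00 − 700.00) = 69.02 + 12.06% × 89.00 = 79.75
Workforce Levy: 1.95% × 789.00 = 15.39
Total: 79.75 + 15.39 = 95.14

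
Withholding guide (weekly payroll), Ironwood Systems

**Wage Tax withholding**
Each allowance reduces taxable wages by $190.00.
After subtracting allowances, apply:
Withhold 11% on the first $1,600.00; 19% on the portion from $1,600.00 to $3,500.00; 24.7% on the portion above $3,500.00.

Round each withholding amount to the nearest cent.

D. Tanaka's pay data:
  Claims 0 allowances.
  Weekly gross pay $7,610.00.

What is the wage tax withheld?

Wage Tax: taxable = $7,610.00
  $537.00 + 24.7% × ($7,610.00 − $3,500.00) = $537.00 + 24.7% × $4,110.00 = $1,552.17

$1,552.17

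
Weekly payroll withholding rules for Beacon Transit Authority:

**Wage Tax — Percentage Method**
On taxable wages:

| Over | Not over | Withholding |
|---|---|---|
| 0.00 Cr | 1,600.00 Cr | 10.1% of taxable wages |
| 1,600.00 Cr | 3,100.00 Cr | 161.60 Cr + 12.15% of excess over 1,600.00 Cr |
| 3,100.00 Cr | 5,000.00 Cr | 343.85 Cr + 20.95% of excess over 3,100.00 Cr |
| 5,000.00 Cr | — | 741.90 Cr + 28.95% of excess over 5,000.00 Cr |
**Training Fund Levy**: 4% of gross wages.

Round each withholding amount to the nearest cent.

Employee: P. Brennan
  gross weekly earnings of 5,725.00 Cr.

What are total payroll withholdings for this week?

Wage Tax: taxable = 5,725.00 Cr
  741.90 Cr + 28.95% × (5,725.00 Cr − 5,000.00 Cr) = 741.90 Cr + 28.95% × 725.00 Cr = 951.79 Cr
Training Fund Levy: 4% × 5,725.00 Cr = 229.00 Cr
Total: 951.79 Cr + 229.00 Cr = 1,180.79 Cr

1,180.79 Cr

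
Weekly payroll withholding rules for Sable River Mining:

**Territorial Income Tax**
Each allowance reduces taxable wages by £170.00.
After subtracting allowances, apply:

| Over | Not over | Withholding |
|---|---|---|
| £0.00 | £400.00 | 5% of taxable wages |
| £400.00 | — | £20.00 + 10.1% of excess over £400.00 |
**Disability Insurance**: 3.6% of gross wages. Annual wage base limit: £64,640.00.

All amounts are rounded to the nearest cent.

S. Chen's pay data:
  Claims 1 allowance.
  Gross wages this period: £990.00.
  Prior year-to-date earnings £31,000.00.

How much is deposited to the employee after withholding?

£891.94

Territorial Income Tax: taxable = £990.00 − 1×£170.00 = £820.00
  £20.00 + 10.1% × (£820.00 − £400.00) = £20.00 + 10.1% × £420.00 = £62.42
Disability Insurance: 3.6% × £990.00 = £35.64
Total withheld: £62.42 + £35.64 = £98.06
Net pay: £990.00 − £98.06 = £891.94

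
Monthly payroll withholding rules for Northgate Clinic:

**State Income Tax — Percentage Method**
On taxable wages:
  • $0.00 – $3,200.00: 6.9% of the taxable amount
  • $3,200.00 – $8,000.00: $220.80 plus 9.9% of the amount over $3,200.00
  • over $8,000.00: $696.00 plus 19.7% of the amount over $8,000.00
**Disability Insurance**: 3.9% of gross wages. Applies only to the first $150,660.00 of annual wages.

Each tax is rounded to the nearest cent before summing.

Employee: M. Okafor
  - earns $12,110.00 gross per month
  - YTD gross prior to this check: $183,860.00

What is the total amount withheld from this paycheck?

$1,505.67

State Income Tax: taxable = $12,110.00
  $696.00 + 19.7% × ($12,110.00 − $8,000.00) = $696.00 + 19.7% × $4,110.00 = $1,505.67
Disability Insurance: YTD $183,860.00 ≥ cap $150,660.00 → $0.00
Total: $1,505.67 + $0.00 = $1,505.67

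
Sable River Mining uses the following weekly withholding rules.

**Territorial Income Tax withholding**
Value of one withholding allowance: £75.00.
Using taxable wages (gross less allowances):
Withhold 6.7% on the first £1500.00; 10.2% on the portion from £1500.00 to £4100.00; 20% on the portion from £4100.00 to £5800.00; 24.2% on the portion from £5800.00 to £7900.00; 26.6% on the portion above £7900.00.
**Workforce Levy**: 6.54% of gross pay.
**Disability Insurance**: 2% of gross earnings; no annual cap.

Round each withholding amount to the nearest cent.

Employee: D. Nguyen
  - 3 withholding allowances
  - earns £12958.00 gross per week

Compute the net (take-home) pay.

Territorial Income Tax: taxable = £12958.00 − 3×£75.00 = £12733.00
  £1213.90 + 26.6% × (£12733.00 − £7900.00) = £1213.90 + 26.6% × £4833.00 = £2499.48
Workforce Levy: 6.54% × £12958.00 = £847.45
Disability Insurance: 2% × £12958.00 = £259.16
Total withheld: £2499.48 + £847.45 + £259.16 = £3606.09
Net pay: £12958.00 − £3606.09 = £9351.91

£9351.91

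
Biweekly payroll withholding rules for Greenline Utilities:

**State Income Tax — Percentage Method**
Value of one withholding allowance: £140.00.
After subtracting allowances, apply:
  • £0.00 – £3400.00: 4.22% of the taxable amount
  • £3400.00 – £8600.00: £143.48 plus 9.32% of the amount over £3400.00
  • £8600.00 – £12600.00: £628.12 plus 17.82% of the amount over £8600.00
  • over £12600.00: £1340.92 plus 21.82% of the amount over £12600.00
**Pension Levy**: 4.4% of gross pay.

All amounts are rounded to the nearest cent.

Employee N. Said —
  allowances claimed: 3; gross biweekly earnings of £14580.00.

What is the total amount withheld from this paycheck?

£2322.83

State Income Tax: taxable = £14580.00 − 3×£140.00 = £14160.00
  £1340.92 + 21.82% × (£14160.00 − £12600.00) = £1340.92 + 21.82% × £1560.00 = £1681.31
Pension Levy: 4.4% × £14580.00 = £641.52
Total: £1681.31 + £641.52 = £2322.83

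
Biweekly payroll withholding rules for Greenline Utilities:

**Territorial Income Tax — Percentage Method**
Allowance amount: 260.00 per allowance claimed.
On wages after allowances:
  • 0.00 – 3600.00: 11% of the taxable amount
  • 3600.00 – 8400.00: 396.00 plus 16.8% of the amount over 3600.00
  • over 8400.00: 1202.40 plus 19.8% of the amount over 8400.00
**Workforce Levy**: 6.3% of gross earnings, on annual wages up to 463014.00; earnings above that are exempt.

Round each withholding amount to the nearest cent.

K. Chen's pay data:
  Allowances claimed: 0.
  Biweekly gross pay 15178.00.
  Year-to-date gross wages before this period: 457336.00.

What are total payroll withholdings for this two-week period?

2902.15

Territorial Income Tax: taxable = 15178.00
  1202.40 + 19.8% × (15178.00 − 8400.00) = 1202.40 + 19.8% × 6778.00 = 2544.44
Workforce Levy: cap 463014.00 − YTD 457336.00 = 5678.00 subject; 6.3% × 5678.00 = 357.71
Total: 2544.44 + 357.71 = 2902.15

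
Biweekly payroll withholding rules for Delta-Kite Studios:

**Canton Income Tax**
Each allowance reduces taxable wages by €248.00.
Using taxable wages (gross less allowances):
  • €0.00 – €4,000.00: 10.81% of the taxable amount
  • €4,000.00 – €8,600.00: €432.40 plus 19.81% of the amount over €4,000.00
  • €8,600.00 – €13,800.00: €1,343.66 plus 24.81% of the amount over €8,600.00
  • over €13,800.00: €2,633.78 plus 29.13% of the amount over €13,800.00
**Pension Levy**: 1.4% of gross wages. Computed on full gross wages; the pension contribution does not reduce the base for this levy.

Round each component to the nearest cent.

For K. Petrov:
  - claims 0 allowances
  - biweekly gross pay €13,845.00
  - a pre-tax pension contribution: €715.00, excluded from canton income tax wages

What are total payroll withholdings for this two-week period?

Canton Income Tax: taxable = €13,845.00 − €715.00 = €13,130.00
  €1,343.66 + 24.81% × (€13,130.00 − €8,600.00) = €1,343.66 + 24.81% × €4,530.00 = €2,467.55
Pension Levy: 1.4% × €13,845.00 = €193.83
Total: €2,467.55 + €193.83 = €2,661.38

€2,661.38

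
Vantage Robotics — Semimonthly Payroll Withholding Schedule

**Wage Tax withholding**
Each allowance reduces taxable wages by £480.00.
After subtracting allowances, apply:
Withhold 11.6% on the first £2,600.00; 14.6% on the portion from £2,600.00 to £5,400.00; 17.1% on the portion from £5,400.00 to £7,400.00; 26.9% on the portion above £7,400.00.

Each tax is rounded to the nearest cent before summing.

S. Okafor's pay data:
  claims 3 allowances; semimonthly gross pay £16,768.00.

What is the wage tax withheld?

£3,185.03

Wage Tax: taxable = £16,768.00 − 3×£480.00 = £15,328.00
  £1,052.40 + 26.9% × (£15,328.00 − £7,400.00) = £1,052.40 + 26.9% × £7,928.00 = £3,185.03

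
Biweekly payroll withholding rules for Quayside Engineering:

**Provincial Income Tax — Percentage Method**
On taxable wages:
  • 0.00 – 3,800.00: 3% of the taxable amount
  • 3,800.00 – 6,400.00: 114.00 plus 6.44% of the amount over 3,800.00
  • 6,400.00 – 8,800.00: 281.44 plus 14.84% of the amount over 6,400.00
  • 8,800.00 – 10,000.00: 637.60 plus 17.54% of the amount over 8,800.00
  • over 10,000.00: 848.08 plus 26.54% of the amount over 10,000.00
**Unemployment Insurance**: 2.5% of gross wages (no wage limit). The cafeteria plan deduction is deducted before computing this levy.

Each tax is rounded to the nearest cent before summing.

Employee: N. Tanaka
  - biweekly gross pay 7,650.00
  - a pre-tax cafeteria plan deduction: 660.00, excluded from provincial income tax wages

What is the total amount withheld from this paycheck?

543.75

Provincial Income Tax: taxable = 7,650.00 − 660.00 = 6,990.00
  281.44 + 14.84% × (6,990.00 − 6,400.00) = 281.44 + 14.84% × 590.00 = 369.00
Unemployment Insurance: 2.5% × 6,990.00 = 174.75
Total: 369.00 + 174.75 = 543.75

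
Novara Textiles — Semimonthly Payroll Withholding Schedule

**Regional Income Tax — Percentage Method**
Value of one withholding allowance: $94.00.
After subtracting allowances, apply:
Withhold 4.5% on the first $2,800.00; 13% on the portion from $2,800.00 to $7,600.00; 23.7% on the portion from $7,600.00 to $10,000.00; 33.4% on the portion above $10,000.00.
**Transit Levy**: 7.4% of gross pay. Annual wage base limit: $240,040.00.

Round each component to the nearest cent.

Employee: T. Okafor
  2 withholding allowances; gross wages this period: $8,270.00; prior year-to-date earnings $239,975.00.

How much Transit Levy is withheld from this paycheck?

$4.81

Transit Levy: cap $240,040.00 − YTD $239,975.00 = $65.00 subject; 7.4% × $65.00 = $4.81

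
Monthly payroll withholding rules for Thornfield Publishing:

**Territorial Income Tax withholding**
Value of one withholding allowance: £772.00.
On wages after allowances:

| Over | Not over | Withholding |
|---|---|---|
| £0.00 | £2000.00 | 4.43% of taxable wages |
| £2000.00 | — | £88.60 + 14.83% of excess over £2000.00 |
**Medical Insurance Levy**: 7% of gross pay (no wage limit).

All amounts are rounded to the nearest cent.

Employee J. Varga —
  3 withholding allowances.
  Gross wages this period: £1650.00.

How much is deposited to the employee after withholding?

£1534.50

Territorial Income Tax: taxable = £1650.00 − 3×£772.00 = £-666.00
  Taxable ≤ 0 → £0.00
Medical Insurance Levy: 7% × £1650.00 = £115.50
Total withheld: £0.00 + £115.50 = £115.50
Net pay: £1650.00 − £115.50 = £1534.50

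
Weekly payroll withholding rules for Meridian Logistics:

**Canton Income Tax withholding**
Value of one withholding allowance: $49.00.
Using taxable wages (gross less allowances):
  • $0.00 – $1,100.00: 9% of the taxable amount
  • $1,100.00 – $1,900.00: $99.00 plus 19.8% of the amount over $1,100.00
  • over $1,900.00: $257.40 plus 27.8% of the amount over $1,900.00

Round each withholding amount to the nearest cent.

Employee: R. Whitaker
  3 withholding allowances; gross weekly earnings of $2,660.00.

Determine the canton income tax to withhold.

$427.81

Canton Income Tax: taxable = $2,660.00 − 3×$49.00 = $2,513.00
  $257.40 + 27.8% × ($2,513.00 − $1,900.00) = $257.40 + 27.8% × $613.00 = $427.81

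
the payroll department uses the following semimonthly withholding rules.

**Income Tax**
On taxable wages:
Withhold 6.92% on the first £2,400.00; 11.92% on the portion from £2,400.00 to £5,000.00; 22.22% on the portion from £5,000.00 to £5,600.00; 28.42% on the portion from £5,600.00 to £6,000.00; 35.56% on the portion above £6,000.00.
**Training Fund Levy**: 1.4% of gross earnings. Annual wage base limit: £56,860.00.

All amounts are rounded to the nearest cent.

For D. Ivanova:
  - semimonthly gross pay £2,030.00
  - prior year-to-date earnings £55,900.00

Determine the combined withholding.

£153.92

Income Tax: taxable = £2,030.00
  6.92% × £2,030.00 = £140.48
Training Fund Levy: cap £56,860.00 − YTD £55,900.00 = £960.00 subject; 1.4% × £960.00 = £13.44
Total: £140.48 + £13.44 = £153.92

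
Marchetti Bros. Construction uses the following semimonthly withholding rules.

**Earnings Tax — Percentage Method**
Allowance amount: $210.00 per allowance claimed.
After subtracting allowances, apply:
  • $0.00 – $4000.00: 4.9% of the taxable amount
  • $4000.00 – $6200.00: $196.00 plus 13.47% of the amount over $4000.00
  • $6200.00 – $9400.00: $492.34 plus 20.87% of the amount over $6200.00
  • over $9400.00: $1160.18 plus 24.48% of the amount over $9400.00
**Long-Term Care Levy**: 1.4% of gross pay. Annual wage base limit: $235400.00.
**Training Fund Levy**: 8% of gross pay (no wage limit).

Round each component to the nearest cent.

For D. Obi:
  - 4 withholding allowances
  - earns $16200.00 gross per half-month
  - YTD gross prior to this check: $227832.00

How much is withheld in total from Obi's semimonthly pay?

Earnings Tax: taxable = $16200.00 − 4×$210.00 = $15360.00
  $1160.18 + 24.48% × ($15360.00 − $9400.00) = $1160.18 + 24.48% × $5960.00 = $2619.19
Long-Term Care Levy: cap $235400.00 − YTD $227832.00 = $7568.00 subject; 1.4% × $7568.00 = $105.95
Training Fund Levy: 8% × $16200.00 = $1296.00
Total: $2619.19 + $105.95 + $1296.00 = $4021.14

$4021.14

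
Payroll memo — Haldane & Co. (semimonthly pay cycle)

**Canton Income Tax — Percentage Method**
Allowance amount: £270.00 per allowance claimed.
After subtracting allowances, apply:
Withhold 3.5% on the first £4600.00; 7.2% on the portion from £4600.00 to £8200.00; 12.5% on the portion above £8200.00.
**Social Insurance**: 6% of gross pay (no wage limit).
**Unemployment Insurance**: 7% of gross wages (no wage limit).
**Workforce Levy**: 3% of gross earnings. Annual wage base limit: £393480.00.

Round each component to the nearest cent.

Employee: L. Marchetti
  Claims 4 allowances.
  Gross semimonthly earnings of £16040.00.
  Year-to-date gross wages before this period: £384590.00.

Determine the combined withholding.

£3617.10

Canton Income Tax: taxable = £16040.00 − 4×£270.00 = £14960.00
  £420.20 + 12.5% × (£14960.00 − £8200.00) = £420.20 + 12.5% × £6760.00 = £1265.20
Social Insurance: 6% × £16040.00 = £962.40
Unemployment Insurance: 7% × £16040.00 = £1122.80
Workforce Levy: cap £393480.00 − YTD £384590.00 = £8890.00 subject; 3% × £8890.00 = £266.70
Total: £1265.20 + £962.40 + £1122.80 + £266.70 = £3617.10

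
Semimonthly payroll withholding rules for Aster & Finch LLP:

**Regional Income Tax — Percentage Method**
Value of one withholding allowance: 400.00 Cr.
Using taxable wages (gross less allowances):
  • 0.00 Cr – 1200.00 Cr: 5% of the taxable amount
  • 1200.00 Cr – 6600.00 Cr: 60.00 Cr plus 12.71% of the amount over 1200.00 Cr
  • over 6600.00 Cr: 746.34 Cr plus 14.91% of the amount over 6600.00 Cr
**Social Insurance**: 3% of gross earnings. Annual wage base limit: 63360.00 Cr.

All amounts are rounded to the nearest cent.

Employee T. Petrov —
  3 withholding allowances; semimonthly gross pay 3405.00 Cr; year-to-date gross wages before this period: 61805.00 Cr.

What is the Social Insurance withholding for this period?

46.65 Cr

Social Insurance: cap 63360.00 Cr − YTD 61805.00 Cr = 1555.00 Cr subject; 3% × 1555.00 Cr = 46.65 Cr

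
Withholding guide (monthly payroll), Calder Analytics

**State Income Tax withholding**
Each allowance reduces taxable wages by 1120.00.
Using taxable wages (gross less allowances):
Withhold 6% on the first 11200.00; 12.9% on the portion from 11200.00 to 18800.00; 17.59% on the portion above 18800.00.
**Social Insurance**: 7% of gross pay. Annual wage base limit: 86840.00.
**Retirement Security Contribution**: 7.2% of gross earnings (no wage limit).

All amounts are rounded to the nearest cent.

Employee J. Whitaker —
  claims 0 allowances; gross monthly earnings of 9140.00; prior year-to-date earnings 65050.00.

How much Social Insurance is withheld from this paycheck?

Social Insurance: 7% × 9140.00 = 639.80

639.80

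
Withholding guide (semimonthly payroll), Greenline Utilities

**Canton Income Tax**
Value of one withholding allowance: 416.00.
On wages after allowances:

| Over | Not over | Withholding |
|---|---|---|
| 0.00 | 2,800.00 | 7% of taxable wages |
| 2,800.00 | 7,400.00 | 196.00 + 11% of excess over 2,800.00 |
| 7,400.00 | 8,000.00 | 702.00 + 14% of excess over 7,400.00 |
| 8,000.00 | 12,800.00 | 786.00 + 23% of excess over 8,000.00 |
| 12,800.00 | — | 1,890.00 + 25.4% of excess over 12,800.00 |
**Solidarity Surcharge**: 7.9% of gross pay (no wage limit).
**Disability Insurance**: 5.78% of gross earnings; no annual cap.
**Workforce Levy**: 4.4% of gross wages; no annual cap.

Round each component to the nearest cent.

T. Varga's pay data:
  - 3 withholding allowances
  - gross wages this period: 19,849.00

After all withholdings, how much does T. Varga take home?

Canton Income Tax: taxable = 19,849.00 − 3×416.00 = 18,601.00
  1,890.00 + 25.4% × (18,601.00 − 12,800.00) = 1,890.00 + 25.4% × 5,801.00 = 3,363.45
Solidarity Surcharge: 7.9% × 19,849.00 = 1,568.07
Disability Insurance: 5.78% × 19,849.00 = 1,147.27
Workforce Levy: 4.4% × 19,849.00 = 873.36
Total withheld: 3,363.45 + 1,568.07 + 1,147.27 + 873.36 = 6,952.15
Net pay: 19,849.00 − 6,952.15 = 12,896.85

12,896.85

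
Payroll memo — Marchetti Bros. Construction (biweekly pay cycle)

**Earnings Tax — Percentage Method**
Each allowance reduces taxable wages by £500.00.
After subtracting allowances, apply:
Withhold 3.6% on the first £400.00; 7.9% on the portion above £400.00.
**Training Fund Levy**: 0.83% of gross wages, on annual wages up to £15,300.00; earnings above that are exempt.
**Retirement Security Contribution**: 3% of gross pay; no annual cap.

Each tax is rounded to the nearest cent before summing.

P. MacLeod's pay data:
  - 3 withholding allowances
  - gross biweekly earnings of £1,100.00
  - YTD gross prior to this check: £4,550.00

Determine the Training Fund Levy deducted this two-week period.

Training Fund Levy: 0.83% × £1,100.00 = £9.13

£9.13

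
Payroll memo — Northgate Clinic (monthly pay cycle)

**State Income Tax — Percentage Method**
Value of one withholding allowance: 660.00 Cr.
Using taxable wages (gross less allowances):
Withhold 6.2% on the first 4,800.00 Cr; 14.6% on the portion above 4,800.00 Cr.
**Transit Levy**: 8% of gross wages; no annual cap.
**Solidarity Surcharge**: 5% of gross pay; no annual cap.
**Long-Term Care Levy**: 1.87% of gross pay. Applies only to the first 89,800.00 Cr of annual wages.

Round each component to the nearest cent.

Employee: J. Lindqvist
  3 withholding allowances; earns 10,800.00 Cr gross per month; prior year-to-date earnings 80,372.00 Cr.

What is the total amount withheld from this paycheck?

2,464.82 Cr

State Income Tax: taxable = 10,800.00 Cr − 3×660.00 Cr = 8,820.00 Cr
  297.60 Cr + 14.6% × (8,820.00 Cr − 4,800.00 Cr) = 297.60 Cr + 14.6% × 4,020.00 Cr = 884.52 Cr
Transit Levy: 8% × 10,800.00 Cr = 864.00 Cr
Solidarity Surcharge: 5% × 10,800.00 Cr = 540.00 Cr
Long-Term Care Levy: cap 89,800.00 Cr − YTD 80,372.00 Cr = 9,428.00 Cr subject; 1.87% × 9,428.00 Cr = 176.30 Cr
Total: 884.52 Cr + 864.00 Cr + 540.00 Cr + 176.30 Cr = 2,464.82 Cr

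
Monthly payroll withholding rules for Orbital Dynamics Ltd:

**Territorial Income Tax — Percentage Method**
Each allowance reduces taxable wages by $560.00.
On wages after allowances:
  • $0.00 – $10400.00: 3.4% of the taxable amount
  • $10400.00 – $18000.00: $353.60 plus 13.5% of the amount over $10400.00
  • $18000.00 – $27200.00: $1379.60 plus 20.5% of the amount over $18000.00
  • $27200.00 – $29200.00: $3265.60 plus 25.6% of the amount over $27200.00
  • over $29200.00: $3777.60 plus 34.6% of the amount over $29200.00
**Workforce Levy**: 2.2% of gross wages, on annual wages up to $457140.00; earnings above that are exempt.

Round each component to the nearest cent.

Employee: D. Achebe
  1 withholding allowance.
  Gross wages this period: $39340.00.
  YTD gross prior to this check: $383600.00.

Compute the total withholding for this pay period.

$7957.76

Territorial Income Tax: taxable = $39340.00 − 1×$560.00 = $38780.00
  $3777.60 + 34.6% × ($38780.00 − $29200.00) = $3777.60 + 34.6% × $9580.00 = $7092.28
Workforce Levy: 2.2% × $39340.00 = $865.48
Total: $7092.28 + $865.48 = $7957.76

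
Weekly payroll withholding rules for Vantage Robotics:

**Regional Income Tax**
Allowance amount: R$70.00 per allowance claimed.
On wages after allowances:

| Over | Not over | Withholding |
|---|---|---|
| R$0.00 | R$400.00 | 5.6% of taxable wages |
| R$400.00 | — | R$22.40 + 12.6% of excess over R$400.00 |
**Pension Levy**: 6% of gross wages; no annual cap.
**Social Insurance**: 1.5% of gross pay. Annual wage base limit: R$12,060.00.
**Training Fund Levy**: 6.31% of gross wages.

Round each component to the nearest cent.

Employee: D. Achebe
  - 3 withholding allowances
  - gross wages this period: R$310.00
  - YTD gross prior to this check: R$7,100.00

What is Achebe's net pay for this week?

Regional Income Tax: taxable = R$310.00 − 3×R$70.00 = R$100.00
  5.6% × R$100.00 = R$5.60
Pension Levy: 6% × R$310.00 = R$18.60
Social Insurance: 1.5% × R$310.00 = R$4.65
Training Fund Levy: 6.31% × R$310.00 = R$19.56
Total withheld: R$5.60 + R$18.60 + R$4.65 + R$19.56 = R$48.41
Net pay: R$310.00 − R$48.41 = R$261.59

R$261.59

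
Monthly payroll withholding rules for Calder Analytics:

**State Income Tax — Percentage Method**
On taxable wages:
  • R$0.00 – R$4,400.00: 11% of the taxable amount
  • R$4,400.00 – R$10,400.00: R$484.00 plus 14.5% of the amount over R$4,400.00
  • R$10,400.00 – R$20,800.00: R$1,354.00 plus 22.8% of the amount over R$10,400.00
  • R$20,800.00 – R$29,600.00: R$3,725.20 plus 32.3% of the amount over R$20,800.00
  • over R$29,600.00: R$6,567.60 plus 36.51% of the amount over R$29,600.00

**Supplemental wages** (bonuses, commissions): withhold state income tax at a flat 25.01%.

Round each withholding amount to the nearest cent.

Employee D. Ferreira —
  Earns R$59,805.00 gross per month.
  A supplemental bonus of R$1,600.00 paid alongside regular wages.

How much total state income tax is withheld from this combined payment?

R$17,995.61

State Income Tax: taxable = R$59,805.00
  R$6,567.60 + 36.51% × (R$59,805.00 − R$29,600.00) = R$6,567.60 + 36.51% × R$30,205.00 = R$17,595.45
Supplemental (25.01% flat on bonus): 25.01% × R$1,600.00 = R$400.16
Total state income tax: R$17,595.45 + R$400.16 = R$17,995.61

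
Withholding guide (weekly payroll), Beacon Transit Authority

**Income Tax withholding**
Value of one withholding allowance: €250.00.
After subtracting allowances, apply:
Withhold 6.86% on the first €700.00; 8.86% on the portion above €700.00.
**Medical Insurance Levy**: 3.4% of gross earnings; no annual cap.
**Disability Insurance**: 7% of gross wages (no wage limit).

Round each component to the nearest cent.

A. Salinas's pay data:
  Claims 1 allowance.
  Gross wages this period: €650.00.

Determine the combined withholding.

Income Tax: taxable = €650.00 − 1×€250.00 = €400.00
  6.86% × €400.00 = €27.44
Medical Insurance Levy: 3.4% × €650.00 = €22.10
Disability Insurance: 7% × €650.00 = €45.50
Total: €27.44 + €22.10 + €45.50 = €95.04

€95.04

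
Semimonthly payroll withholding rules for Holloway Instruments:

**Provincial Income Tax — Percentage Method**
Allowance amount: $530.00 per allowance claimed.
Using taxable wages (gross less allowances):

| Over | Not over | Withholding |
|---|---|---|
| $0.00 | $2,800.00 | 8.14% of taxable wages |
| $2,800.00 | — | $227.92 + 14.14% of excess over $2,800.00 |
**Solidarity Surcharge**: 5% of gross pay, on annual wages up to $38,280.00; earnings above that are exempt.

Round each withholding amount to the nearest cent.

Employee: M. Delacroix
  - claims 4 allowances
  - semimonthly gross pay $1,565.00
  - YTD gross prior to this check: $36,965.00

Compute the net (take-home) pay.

Provincial Income Tax: taxable = $1,565.00 − 4×$530.00 = $-555.00
  Taxable ≤ 0 → $0.00
Solidarity Surcharge: cap $38,280.00 − YTD $36,965.00 = $1,315.00 subject; 5% × $1,315.00 = $65.75
Total withheld: $0.00 + $65.75 = $65.75
Net pay: $1,565.00 − $65.75 = $1,499.25

$1,499.25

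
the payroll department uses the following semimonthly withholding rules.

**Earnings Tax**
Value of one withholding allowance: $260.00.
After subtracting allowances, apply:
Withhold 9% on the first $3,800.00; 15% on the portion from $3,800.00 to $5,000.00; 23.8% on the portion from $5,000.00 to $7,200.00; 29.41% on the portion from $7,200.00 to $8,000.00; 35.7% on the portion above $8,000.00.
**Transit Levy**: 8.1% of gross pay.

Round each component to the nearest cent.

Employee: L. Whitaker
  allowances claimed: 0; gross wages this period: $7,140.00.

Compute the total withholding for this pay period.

Earnings Tax: taxable = $7,140.00
  $522.00 + 23.8% × ($7,140.00 − $5,000.00) = $522.00 + 23.8% × $2,140.00 = $1,031.32
Transit Levy: 8.1% × $7,140.00 = $578.34
Total: $1,031.32 + $578.34 = $1,609.66

$1,609.66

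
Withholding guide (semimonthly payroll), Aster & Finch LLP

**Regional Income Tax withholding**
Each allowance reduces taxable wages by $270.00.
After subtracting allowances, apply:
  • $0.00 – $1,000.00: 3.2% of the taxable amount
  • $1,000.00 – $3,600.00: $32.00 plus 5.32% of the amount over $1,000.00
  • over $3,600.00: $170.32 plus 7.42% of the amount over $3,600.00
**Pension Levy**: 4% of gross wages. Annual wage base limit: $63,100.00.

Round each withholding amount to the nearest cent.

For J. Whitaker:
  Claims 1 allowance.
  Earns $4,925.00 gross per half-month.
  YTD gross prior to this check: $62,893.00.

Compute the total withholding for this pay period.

Regional Income Tax: taxable = $4,925.00 − 1×$270.00 = $4,655.00
  $170.32 + 7.42% × ($4,655.00 − $3,600.00) = $170.32 + 7.42% × $1,055.00 = $248.60
Pension Levy: cap $63,100.00 − YTD $62,893.00 = $207.00 subject; 4% × $207.00 = $8.28
Total: $248.60 + $8.28 = $256.88

$256.88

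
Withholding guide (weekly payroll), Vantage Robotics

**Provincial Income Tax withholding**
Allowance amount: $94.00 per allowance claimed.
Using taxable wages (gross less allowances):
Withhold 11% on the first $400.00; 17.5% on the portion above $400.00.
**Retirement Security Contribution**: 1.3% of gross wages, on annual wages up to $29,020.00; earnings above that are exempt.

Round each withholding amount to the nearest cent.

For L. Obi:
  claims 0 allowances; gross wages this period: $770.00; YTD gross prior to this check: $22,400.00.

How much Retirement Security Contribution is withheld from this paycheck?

Retirement Security Contribution: 1.3% × $770.00 = $10.01

$10.01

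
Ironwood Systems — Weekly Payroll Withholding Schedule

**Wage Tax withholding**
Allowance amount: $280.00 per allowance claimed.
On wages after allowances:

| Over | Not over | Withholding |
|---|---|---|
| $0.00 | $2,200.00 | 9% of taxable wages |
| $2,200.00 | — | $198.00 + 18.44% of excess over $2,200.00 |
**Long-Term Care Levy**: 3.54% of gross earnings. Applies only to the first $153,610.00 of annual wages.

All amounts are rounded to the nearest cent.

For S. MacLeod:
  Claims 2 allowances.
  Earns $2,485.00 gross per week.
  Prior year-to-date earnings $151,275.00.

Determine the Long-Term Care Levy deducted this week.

Long-Term Care Levy: cap $153,610.00 − YTD $151,275.00 = $2,335.00 subject; 3.54% × $2,335.00 = $82.66

$82.66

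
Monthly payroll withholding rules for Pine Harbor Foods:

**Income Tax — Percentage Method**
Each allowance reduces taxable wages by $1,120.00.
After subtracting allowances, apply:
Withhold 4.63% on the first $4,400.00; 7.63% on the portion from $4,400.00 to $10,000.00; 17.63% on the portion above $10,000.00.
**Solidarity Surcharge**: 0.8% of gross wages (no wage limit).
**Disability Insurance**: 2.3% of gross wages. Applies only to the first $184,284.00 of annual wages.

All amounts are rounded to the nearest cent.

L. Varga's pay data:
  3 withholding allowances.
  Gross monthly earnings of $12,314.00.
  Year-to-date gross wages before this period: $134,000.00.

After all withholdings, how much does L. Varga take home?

Income Tax: taxable = $12,314.00 − 3×$1,120.00 = $8,954.00
  $203.72 + 7.63% × ($8,954.00 − $4,400.00) = $203.72 + 7.63% × $4,554.00 = $551.19
Solidarity Surcharge: 0.8% × $12,314.00 = $98.51
Disability Insurance: 2.3% × $12,314.00 = $283.22
Total withheld: $551.19 + $98.51 + $283.22 = $932.92
Net pay: $12,314.00 − $932.92 = $11,381.08

$11,381.08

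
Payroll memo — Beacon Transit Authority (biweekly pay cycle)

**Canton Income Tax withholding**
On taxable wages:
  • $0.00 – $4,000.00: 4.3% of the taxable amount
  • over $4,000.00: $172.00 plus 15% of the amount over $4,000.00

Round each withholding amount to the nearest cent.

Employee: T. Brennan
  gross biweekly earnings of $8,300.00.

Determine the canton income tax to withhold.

Canton Income Tax: taxable = $8,300.00
  $172.00 + 15% × ($8,300.00 − $4,000.00) = $172.00 + 15% × $4,300.00 = $817.00

$817.00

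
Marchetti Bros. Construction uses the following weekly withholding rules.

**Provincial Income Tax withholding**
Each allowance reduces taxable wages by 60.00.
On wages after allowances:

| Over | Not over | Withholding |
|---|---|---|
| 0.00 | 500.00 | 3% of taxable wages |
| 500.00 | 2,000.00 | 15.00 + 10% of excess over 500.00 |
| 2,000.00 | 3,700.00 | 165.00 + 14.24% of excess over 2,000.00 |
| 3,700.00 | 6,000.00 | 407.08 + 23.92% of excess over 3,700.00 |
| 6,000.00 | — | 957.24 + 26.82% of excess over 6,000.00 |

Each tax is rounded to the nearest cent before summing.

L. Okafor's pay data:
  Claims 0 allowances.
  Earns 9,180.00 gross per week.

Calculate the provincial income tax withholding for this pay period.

1,810.12

Provincial Income Tax: taxable = 9,180.00
  957.24 + 26.82% × (9,180.00 − 6,000.00) = 957.24 + 26.82% × 3,180.00 = 1,810.12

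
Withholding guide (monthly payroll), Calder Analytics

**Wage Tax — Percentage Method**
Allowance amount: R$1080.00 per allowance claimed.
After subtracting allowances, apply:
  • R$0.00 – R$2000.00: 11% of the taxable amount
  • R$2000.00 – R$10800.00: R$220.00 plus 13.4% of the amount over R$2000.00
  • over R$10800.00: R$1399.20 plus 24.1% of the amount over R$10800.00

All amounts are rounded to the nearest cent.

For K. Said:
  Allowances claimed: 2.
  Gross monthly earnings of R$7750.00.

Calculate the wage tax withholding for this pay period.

Wage Tax: taxable = R$7750.00 − 2×R$1080.00 = R$5590.00
  R$220.00 + 13.4% × (R$5590.00 − R$2000.00) = R$220.00 + 13.4% × R$3590.00 = R$701.06

R$701.06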